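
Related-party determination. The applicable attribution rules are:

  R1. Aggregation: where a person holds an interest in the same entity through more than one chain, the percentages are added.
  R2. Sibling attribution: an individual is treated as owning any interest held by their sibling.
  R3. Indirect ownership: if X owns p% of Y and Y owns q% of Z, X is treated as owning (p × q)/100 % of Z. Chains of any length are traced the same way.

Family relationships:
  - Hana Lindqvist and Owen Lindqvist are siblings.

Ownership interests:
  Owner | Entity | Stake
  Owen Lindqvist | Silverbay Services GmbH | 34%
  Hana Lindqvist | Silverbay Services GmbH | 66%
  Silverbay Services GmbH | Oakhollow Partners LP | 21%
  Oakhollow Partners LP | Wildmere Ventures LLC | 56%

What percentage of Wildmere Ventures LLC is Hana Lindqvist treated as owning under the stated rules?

11.76%

By sibling attribution (R2), Hana Lindqvist is treated as also owning Owen Lindqvist's interest in Silverbay Services GmbH, giving 66% + 34% = 100%.
Chain via Silverbay Services GmbH → Oakhollow Partners LP (R3): 100% × 21% × 56% = 11.76% of Wildmere Ventures LLC.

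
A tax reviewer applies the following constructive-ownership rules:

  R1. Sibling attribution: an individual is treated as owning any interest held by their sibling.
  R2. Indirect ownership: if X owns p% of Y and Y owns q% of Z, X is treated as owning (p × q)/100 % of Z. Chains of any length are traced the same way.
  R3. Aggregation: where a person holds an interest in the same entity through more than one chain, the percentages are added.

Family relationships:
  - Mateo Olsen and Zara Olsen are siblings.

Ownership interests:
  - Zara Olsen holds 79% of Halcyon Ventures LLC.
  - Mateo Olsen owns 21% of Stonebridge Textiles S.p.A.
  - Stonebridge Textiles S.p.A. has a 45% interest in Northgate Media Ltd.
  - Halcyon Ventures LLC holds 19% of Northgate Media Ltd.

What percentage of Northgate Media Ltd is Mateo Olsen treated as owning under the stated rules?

By sibling attribution (R1), Mateo Olsen is treated as owning Zara Olsen's 79% interest in Halcyon Ventures LLC.
Chain via Stonebridge Textiles S.p.A. (R2): 21% × 45% = 9.45% of Northgate Media Ltd.
Chain via Halcyon Ventures LLC (R2): 79% × 19% = 15.01% of Northgate Media Ltd.
Aggregating (R3): 9.45% + 15.01% = 24.46%.

24.46%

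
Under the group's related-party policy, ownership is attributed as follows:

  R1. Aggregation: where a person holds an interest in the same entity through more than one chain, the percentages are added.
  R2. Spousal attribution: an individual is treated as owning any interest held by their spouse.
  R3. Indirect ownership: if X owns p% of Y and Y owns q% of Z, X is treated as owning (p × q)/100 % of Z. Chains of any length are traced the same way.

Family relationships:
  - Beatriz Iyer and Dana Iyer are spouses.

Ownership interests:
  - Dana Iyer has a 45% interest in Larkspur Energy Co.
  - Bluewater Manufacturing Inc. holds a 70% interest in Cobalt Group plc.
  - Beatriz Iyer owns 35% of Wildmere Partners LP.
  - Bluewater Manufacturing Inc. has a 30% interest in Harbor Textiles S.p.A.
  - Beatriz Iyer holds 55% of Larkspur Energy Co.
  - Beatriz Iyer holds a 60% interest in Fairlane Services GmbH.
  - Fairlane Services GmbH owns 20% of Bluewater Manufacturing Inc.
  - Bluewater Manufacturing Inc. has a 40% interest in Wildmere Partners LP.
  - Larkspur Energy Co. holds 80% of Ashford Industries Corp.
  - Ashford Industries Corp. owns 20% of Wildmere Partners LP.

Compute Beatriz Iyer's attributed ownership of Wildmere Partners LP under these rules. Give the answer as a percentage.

55.8%

By spousal attribution (R2), Beatriz Iyer is treated as also owning Dana Iyer's interest in Larkspur Energy Co, giving 55% + 45% = 100%.
Chain via Fairlane Services GmbH → Bluewater Manufacturing Inc. (R3): 60% × 20% × 40% = 4.8% of Wildmere Partners LP.
Chain via Larkspur Energy Co. → Ashford Industries Corp. (R3): 100% × 80% × 20% = 16% of Wildmere Partners LP.
Direct interest in Wildmere Partners LP: 35%.
Aggregating (R1): 4.8% + 16% + 35% = 55.8%.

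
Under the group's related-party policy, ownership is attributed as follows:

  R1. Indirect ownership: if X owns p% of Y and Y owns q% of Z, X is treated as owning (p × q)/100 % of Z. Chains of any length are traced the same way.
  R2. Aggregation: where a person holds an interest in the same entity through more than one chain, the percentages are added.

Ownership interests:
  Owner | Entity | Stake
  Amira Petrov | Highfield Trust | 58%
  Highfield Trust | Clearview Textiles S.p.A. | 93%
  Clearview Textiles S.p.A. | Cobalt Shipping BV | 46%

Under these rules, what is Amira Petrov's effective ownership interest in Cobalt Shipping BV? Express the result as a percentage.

24.8124%

Chain via Highfield Trust → Clearview Textiles S.p.A. (R1): 58% × 93% × 46% = 24.8124% of Cobalt Shipping BV.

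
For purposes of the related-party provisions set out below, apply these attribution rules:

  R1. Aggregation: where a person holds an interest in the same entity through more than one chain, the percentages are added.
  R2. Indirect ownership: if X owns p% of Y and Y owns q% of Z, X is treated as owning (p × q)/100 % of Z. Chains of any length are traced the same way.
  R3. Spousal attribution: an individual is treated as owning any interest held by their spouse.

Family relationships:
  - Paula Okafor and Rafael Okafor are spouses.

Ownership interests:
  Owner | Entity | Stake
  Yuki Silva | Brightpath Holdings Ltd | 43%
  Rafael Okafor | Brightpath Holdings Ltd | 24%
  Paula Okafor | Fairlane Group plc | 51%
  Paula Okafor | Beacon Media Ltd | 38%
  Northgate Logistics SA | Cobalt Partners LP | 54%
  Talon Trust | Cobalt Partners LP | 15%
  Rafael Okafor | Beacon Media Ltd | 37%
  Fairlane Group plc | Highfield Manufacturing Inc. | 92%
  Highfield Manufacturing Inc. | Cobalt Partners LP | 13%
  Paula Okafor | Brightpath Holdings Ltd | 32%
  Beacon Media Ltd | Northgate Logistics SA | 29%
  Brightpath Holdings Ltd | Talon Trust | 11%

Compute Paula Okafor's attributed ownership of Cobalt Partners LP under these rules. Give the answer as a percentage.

By spousal attribution (R3), Paula Okafor is treated as also owning Rafael Okafor's interest in Beacon Media Ltd, giving 38% + 37% = 75%.
By spousal attribution (R3), Paula Okafor is treated as also owning Rafael Okafor's interest in Brightpath Holdings Ltd, giving 32% + 24% = 56%.
Chain via Beacon Media Ltd → Northgate Logistics SA (R2): 75% × 29% × 54% = 11.745% of Cobalt Partners LP.
Chain via Brightpath Holdings Ltd → Talon Trust (R2): 56% × 11% × 15% = 0.924% of Cobalt Partners LP.
Chain via Fairlane Group plc → Highfield Manufacturing Inc. (R2): 51% × 92% × 13% = 6.0996% of Cobalt Partners LP.
Aggregating (R1): 11.745% + 0.924% + 6.0996% = 18.7686%.

18.7686%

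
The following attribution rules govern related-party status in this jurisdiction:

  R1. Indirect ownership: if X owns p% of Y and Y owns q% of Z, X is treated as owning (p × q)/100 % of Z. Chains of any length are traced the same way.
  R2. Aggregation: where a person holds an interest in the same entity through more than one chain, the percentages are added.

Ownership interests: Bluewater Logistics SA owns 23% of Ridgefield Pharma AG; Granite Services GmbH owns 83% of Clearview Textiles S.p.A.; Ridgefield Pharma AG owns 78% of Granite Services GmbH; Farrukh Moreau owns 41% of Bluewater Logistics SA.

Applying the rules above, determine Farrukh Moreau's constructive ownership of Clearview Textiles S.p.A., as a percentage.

Chain via Bluewater Logistics SA → Ridgefield Pharma AG → Granite Services GmbH (R1): 41% × 23% × 78% × 83% = 6.104982% of Clearview Textiles S.p.A.

6.104982%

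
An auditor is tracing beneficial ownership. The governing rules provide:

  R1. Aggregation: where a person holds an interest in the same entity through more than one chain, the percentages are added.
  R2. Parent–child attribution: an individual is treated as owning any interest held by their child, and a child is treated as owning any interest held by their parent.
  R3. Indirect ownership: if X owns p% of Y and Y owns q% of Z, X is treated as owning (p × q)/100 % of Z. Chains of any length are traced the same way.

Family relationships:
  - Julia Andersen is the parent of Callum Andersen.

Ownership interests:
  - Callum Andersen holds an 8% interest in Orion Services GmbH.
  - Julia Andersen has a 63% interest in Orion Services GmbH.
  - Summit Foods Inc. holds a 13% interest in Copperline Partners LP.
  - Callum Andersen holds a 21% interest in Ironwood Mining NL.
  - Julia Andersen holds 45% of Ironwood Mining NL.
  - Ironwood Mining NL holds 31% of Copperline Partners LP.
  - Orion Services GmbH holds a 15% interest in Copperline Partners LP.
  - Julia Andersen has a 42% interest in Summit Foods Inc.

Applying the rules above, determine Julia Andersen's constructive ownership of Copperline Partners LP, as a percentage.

By parent–child attribution (R2), Julia Andersen is treated as also owning Callum Andersen's interest in Ironwood Mining NL, giving 45% + 21% = 66%.
By parent–child attribution (R2), Julia Andersen is treated as also owning Callum Andersen's interest in Orion Services GmbH, giving 63% + 8% = 71%.
Chain via Summit Foods Inc. (R3): 42% × 13% = 5.46% of Copperline Partners LP.
Chain via Ironwood Mining NL (R3): 66% × 31% = 20.46% of Copperline Partners LP.
Chain via Orion Services GmbH (R3): 71% × 15% = 10.65% of Copperline Partners LP.
Aggregating (R1): 5.46% + 20.46% + 10.65% = 36.57%.

36.57%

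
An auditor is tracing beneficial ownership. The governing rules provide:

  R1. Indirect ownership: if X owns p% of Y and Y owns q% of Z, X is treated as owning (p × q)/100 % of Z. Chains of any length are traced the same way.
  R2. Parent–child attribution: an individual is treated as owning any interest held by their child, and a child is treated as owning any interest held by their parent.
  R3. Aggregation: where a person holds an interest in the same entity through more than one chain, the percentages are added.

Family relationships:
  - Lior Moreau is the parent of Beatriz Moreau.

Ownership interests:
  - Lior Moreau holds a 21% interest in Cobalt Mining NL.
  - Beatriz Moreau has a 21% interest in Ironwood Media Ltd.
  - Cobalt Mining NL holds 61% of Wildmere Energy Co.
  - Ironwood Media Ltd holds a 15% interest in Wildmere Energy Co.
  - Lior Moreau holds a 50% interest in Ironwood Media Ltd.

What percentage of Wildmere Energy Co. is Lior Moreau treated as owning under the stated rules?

By parent–child attribution (R2), Lior Moreau is treated as also owning Beatriz Moreau's interest in Ironwood Media Ltd, giving 50% + 21% = 71%.
Chain via Cobalt Mining NL (R1): 21% × 61% = 12.81% of Wildmere Energy Co.
Chain via Ironwood Media Ltd (R1): 71% × 15% = 10.65% of Wildmere Energy Co.
Aggregating (R3): 12.81% + 10.65% = 23.46%.

23.46%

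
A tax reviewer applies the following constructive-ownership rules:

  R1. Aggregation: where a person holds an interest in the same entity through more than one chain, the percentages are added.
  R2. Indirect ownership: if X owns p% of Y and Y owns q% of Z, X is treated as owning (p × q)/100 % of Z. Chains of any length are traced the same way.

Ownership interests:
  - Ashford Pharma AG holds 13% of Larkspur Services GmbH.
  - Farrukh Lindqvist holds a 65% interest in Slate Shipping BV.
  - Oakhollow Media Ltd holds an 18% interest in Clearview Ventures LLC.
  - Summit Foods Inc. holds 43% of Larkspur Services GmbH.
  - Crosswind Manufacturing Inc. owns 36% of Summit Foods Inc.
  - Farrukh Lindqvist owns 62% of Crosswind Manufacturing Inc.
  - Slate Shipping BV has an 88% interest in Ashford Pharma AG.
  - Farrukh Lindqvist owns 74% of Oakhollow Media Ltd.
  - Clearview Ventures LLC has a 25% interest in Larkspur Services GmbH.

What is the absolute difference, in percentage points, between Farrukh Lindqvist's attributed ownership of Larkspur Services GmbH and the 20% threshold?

Chain via Slate Shipping BV → Ashford Pharma AG (R2): 65% × 88% × 13% = 7.436% of Larkspur Services GmbH.
Chain via Crosswind Manufacturing Inc. → Summit Foods Inc. (R2): 62% × 36% × 43% = 9.5976% of Larkspur Services GmbH.
Chain via Oakhollow Media Ltd → Clearview Ventures LLC (R2): 74% × 18% × 25% = 3.33% of Larkspur Services GmbH.
Aggregating (R1): 7.436% + 9.5976% + 3.33% = 20.3636%.
20.3636% exceeds the 20% threshold by 0.3636 percentage points.

0.3636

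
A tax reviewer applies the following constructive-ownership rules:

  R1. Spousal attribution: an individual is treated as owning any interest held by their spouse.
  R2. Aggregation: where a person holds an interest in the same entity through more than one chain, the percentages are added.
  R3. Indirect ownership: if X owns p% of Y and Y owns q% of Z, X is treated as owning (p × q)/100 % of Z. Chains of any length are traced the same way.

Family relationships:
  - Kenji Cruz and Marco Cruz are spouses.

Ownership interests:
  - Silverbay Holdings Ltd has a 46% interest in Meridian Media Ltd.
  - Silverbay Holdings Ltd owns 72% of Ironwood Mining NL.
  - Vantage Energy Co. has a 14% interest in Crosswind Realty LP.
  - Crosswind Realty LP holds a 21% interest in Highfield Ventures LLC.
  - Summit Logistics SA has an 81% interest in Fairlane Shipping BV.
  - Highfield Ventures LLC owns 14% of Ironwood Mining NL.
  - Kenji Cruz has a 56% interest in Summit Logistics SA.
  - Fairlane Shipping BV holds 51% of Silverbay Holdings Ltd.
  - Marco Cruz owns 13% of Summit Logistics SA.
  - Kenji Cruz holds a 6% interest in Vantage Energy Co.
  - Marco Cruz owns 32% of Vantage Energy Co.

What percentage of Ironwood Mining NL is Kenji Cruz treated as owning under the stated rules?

By spousal attribution (R1), Kenji Cruz is treated as also owning Marco Cruz's interest in Vantage Energy Co, giving 6% + 32% = 38%.
By spousal attribution (R1), Kenji Cruz is treated as also owning Marco Cruz's interest in Summit Logistics SA, giving 56% + 13% = 69%.
Chain via Vantage Energy Co. → Crosswind Realty LP → Highfield Ventures LLC (R3): 38% × 14% × 21% × 14% = 0.156408% of Ironwood Mining NL.
Chain via Summit Logistics SA → Fairlane Shipping BV → Silverbay Holdings Ltd (R3): 69% × 81% × 51% × 72% = 20.522808% of Ironwood Mining NL.
Aggregating (R2): 0.156408% + 20.522808% = 20.679216%.

20.679216%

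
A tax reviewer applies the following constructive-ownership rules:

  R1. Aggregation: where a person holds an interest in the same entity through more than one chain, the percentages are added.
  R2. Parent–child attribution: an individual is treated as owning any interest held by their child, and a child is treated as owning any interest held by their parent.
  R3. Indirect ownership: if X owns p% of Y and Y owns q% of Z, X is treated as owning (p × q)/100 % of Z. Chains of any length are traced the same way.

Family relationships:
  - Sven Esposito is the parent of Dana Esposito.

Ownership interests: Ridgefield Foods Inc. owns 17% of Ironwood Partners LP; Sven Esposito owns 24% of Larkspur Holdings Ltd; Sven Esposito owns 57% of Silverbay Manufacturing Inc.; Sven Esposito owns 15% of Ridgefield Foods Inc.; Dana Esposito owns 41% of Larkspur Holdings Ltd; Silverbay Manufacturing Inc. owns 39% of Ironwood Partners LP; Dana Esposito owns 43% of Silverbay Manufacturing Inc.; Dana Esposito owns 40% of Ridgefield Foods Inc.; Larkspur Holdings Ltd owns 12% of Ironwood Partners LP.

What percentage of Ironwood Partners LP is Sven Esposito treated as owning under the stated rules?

56.15%

By parent–child attribution (R2), Sven Esposito is treated as also owning Dana Esposito's interest in Ridgefield Foods Inc, giving 15% + 40% = 55%.
By parent–child attribution (R2), Sven Esposito is treated as also owning Dana Esposito's interest in Larkspur Holdings Ltd, giving 24% + 41% = 65%.
By parent–child attribution (R2), Sven Esposito is treated as also owning Dana Esposito's interest in Silverbay Manufacturing Inc, giving 57% + 43% = 100%.
Chain via Ridgefield Foods Inc. (R3): 55% × 17% = 9.35% of Ironwood Partners LP.
Chain via Larkspur Holdings Ltd (R3): 65% × 12% = 7.8% of Ironwood Partners LP.
Chain via Silverbay Manufacturing Inc. (R3): 100% × 39% = 39% of Ironwood Partners LP.
Aggregating (R1): 9.35% + 7.8% + 39% = 56.15%.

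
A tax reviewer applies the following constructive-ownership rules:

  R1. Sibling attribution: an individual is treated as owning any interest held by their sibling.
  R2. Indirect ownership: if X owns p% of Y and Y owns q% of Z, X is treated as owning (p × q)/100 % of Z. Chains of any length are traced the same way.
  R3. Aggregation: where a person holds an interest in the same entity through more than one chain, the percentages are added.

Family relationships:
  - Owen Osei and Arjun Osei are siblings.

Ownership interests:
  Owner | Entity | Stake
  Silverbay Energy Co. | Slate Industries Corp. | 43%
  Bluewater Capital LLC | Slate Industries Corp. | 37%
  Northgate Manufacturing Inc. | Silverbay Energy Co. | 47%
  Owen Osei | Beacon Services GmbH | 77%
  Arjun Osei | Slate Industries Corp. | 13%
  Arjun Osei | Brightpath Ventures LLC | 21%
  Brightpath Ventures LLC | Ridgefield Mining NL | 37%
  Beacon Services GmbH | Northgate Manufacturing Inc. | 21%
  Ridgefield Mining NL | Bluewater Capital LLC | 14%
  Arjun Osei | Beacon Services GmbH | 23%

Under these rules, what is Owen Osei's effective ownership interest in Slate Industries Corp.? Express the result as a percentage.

By sibling attribution (R1), Owen Osei is treated as also owning Arjun Osei's interest in Beacon Services GmbH, giving 77% + 23% = 100%.
By sibling attribution (R1), Owen Osei is treated as owning Arjun Osei's 21% interest in Brightpath Ventures LLC.
By sibling attribution (R1), Owen Osei is treated as owning Arjun Osei's 13% interest in Slate Industries Corp.
Chain via Beacon Services GmbH → Northgate Manufacturing Inc. → Silverbay Energy Co. (R2): 100% × 21% × 47% × 43% = 4.2441% of Slate Industries Corp.
Chain via Brightpath Ventures LLC → Ridgefield Mining NL → Bluewater Capital LLC (R2): 21% × 37% × 14% × 37% = 0.402486% of Slate Industries Corp.
Direct interest in Slate Industries Corp: 13%.
Aggregating (R3): 4.2441% + 0.402486% + 13% = 17.646586%.

17.646586%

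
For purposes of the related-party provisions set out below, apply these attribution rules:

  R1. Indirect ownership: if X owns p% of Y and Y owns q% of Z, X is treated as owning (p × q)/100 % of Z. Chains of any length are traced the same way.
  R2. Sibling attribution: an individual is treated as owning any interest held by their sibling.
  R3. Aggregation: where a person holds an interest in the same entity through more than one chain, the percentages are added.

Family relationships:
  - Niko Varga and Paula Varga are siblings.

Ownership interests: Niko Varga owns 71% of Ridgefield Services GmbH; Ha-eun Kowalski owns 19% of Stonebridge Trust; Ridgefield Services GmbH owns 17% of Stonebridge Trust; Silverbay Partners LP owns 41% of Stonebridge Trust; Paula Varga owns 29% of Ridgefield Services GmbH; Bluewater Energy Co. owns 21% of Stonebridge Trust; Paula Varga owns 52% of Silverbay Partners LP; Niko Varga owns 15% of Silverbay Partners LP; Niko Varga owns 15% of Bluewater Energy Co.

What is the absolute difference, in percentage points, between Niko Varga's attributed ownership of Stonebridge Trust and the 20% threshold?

27.62

By sibling attribution (R2), Niko Varga is treated as also owning Paula Varga's interest in Silverbay Partners LP, giving 15% + 52% = 67%.
By sibling attribution (R2), Niko Varga is treated as also owning Paula Varga's interest in Ridgefield Services GmbH, giving 71% + 29% = 100%.
Chain via Bluewater Energy Co. (R1): 15% × 21% = 3.15% of Stonebridge Trust.
Chain via Silverbay Partners LP (R1): 67% × 41% = 27.47% of Stonebridge Trust.
Chain via Ridgefield Services GmbH (R1): 100% × 17% = 17% of Stonebridge Trust.
Aggregating (R3): 3.15% + 27.47% + 17% = 47.62%.
47.62% exceeds the 20% threshold by 27.62 percentage points.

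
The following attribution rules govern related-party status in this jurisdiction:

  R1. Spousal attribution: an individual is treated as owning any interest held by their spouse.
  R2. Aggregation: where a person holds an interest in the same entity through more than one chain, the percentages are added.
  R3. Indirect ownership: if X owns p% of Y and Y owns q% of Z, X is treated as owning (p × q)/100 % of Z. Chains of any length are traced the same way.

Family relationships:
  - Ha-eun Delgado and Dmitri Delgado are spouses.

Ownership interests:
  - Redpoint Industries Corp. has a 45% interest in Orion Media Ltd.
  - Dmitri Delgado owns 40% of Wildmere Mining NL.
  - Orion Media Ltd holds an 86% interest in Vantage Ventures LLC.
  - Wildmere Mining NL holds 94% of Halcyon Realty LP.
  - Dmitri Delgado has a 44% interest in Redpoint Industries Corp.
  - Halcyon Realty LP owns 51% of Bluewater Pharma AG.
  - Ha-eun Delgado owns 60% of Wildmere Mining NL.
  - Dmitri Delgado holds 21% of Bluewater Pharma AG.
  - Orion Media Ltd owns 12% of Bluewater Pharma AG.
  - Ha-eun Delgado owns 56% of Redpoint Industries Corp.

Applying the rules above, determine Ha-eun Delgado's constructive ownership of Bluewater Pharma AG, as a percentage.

74.34%

By spousal attribution (R1), Ha-eun Delgado is treated as also owning Dmitri Delgado's interest in Redpoint Industries Corp, giving 56% + 44% = 100%.
By spousal attribution (R1), Ha-eun Delgado is treated as also owning Dmitri Delgado's interest in Wildmere Mining NL, giving 60% + 40% = 100%.
By spousal attribution (R1), Ha-eun Delgado is treated as owning Dmitri Delgado's 21% interest in Bluewater Pharma AG.
Chain via Redpoint Industries Corp. → Orion Media Ltd (R3): 100% × 45% × 12% = 5.4% of Bluewater Pharma AG.
Chain via Wildmere Mining NL → Halcyon Realty LP (R3): 100% × 94% × 51% = 47.94% of Bluewater Pharma AG.
Direct interest in Bluewater Pharma AG: 21%.
Aggregating (R2): 5.4% + 47.94% + 21% = 74.34%.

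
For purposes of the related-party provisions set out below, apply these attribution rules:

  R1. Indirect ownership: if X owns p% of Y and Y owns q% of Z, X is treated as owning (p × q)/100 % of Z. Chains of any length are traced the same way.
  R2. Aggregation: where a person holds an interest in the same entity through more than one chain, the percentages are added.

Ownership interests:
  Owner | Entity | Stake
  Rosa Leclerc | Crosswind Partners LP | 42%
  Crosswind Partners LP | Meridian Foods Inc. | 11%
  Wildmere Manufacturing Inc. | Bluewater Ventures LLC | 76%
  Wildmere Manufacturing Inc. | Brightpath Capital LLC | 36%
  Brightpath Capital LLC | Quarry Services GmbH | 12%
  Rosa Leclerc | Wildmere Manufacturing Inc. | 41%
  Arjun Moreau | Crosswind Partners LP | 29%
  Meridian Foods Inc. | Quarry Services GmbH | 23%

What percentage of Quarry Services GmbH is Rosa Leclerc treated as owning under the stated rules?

Chain via Crosswind Partners LP → Meridian Foods Inc. (R1): 42% × 11% × 23% = 1.0626% of Quarry Services GmbH.
Chain via Wildmere Manufacturing Inc. → Brightpath Capital LLC (R1): 41% × 36% × 12% = 1.7712% of Quarry Services GmbH.
Aggregating (R2): 1.0626% + 1.7712% = 2.8338%.

2.8338%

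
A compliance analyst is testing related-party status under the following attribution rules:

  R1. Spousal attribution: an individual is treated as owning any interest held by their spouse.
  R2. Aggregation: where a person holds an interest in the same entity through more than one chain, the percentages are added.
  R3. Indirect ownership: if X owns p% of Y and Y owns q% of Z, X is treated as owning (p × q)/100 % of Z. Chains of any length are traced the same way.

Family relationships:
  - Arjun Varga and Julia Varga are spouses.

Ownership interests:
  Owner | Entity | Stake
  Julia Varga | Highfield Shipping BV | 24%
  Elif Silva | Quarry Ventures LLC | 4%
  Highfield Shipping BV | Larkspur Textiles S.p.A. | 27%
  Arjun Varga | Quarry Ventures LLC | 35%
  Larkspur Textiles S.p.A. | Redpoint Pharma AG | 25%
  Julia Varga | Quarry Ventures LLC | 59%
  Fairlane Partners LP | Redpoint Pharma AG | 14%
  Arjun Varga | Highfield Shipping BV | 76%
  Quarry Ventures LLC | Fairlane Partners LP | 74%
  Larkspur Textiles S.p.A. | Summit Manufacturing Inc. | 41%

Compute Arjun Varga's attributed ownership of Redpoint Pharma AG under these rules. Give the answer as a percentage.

16.4884%

By spousal attribution (R1), Arjun Varga is treated as also owning Julia Varga's interest in Highfield Shipping BV, giving 76% + 24% = 100%.
By spousal attribution (R1), Arjun Varga is treated as also owning Julia Varga's interest in Quarry Ventures LLC, giving 35% + 59% = 94%.
Chain via Highfield Shipping BV → Larkspur Textiles S.p.A. (R3): 100% × 27% × 25% = 6.75% of Redpoint Pharma AG.
Chain via Quarry Ventures LLC → Fairlane Partners LP (R3): 94% × 74% × 14% = 9.7384% of Redpoint Pharma AG.
Aggregating (R2): 6.75% + 9.7384% = 16.4884%.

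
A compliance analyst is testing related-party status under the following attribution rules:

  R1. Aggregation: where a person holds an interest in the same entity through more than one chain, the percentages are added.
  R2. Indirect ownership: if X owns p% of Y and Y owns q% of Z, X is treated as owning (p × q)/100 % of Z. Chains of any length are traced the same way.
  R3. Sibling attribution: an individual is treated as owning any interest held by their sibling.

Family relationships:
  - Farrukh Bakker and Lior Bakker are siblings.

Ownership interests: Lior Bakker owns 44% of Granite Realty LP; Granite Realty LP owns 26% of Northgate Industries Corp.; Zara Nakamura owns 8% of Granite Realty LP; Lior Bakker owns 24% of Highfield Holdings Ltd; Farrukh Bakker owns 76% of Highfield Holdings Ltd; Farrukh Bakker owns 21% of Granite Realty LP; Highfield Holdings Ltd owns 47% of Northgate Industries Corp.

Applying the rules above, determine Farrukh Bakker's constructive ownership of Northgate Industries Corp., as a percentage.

By sibling attribution (R3), Farrukh Bakker is treated as also owning Lior Bakker's interest in Granite Realty LP, giving 21% + 44% = 65%.
By sibling attribution (R3), Farrukh Bakker is treated as also owning Lior Bakker's interest in Highfield Holdings Ltd, giving 76% + 24% = 100%.
Chain via Granite Realty LP (R2): 65% × 26% = 16.9% of Northgate Industries Corp.
Chain via Highfield Holdings Ltd (R2): 100% × 47% = 47% of Northgate Industries Corp.
Aggregating (R1): 16.9% + 47% = 63.9%.

63.9%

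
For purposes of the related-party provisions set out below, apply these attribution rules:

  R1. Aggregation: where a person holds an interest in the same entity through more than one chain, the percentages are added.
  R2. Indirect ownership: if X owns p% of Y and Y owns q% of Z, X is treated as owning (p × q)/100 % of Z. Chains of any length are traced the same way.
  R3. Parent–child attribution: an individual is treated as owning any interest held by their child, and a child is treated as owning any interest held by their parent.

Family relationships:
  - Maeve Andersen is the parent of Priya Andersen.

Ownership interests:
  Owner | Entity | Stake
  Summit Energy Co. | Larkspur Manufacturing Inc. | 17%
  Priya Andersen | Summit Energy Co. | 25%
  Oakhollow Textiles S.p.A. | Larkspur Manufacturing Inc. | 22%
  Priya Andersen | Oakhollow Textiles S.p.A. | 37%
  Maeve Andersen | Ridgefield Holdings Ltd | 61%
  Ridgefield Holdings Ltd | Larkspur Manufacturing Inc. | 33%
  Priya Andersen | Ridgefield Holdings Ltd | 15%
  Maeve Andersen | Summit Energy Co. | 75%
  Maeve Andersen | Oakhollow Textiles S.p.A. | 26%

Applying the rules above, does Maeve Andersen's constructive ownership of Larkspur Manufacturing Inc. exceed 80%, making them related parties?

By parent–child attribution (R3), Maeve Andersen is treated as also owning Priya Andersen's interest in Summit Energy Co, giving 75% + 25% = 100%.
By parent–child attribution (R3), Maeve Andersen is treated as also owning Priya Andersen's interest in Ridgefield Holdings Ltd, giving 61% + 15% = 76%.
By parent–child attribution (R3), Maeve Andersen is treated as also owning Priya Andersen's interest in Oakhollow Textiles S.p.A, giving 26% + 37% = 63%.
Chain via Summit Energy Co. (R2): 100% × 17% = 17% of Larkspur Manufacturing Inc.
Chain via Ridgefield Holdings Ltd (R2): 76% × 33% = 25.08% of Larkspur Manufacturing Inc.
Chain via Oakhollow Textiles S.p.A. (R2): 63% × 22% = 13.86% of Larkspur Manufacturing Inc.
Aggregating (R1): 17% + 25.08% + 13.86% = 55.94%.
55.94% does not exceed the 80% threshold, so Maeve is not a related party to Larkspur Manufacturing Inc.

No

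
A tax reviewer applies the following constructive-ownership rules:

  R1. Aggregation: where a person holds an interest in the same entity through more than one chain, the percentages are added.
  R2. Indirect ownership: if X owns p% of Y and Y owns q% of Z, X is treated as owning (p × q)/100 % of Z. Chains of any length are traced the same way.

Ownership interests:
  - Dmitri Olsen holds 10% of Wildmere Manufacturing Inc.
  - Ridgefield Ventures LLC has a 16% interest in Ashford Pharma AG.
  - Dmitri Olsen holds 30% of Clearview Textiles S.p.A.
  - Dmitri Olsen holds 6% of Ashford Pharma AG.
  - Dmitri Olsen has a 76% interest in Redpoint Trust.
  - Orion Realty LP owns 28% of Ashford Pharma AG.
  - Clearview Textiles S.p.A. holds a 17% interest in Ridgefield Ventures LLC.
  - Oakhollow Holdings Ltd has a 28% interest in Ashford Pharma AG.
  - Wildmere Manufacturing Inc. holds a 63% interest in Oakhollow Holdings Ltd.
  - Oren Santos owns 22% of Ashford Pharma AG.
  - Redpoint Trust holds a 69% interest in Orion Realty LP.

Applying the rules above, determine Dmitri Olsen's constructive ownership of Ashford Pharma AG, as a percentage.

23.2632%

Chain via Wildmere Manufacturing Inc. → Oakhollow Holdings Ltd (R2): 10% × 63% × 28% = 1.764% of Ashford Pharma AG.
Chain via Redpoint Trust → Orion Realty LP (R2): 76% × 69% × 28% = 14.6832% of Ashford Pharma AG.
Chain via Clearview Textiles S.p.A. → Ridgefield Ventures LLC (R2): 30% × 17% × 16% = 0.816% of Ashford Pharma AG.
Direct interest in Ashford Pharma AG: 6%.
Aggregating (R1): 1.764% + 14.6832% + 0.816% + 6% = 23.2632%.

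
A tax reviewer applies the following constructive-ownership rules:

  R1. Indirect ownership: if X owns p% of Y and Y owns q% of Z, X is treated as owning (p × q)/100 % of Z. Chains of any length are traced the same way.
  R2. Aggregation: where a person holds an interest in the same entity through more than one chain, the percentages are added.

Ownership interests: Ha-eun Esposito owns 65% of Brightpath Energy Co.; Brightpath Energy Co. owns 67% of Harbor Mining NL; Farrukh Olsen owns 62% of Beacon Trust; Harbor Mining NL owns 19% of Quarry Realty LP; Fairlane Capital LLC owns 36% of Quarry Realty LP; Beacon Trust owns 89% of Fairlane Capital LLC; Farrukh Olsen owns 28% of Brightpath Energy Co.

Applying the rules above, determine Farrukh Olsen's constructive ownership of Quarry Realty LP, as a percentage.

23.4292%

Chain via Beacon Trust → Fairlane Capital LLC (R1): 62% × 89% × 36% = 19.8648% of Quarry Realty LP.
Chain via Brightpath Energy Co. → Harbor Mining NL (R1): 28% × 67% × 19% = 3.5644% of Quarry Realty LP.
Aggregating (R2): 19.8648% + 3.5644% = 23.4292%.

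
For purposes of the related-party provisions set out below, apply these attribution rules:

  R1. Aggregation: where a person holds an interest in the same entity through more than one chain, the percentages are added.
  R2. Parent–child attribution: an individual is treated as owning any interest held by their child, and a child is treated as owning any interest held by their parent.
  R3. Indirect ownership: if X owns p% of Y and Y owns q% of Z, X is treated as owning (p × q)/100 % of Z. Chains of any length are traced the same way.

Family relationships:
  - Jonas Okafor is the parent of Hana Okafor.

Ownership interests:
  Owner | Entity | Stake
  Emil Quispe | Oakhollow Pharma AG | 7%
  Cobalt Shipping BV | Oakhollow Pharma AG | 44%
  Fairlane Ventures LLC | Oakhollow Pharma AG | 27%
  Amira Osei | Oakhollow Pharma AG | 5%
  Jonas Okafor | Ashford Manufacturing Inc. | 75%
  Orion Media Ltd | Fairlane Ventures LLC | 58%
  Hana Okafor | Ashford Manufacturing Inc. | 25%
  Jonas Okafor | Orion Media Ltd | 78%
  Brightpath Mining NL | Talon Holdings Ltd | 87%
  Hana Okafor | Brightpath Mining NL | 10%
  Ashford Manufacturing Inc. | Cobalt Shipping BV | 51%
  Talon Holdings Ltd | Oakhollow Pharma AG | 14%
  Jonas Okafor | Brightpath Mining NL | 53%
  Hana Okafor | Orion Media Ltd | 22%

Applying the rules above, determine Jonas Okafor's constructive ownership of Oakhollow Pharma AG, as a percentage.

By parent–child attribution (R2), Jonas Okafor is treated as also owning Hana Okafor's interest in Ashford Manufacturing Inc, giving 75% + 25% = 100%.
By parent–child attribution (R2), Jonas Okafor is treated as also owning Hana Okafor's interest in Orion Media Ltd, giving 78% + 22% = 100%.
By parent–child attribution (R2), Jonas Okafor is treated as also owning Hana Okafor's interest in Brightpath Mining NL, giving 53% + 10% = 63%.
Chain via Ashford Manufacturing Inc. → Cobalt Shipping BV (R3): 100% × 51% × 44% = 22.44% of Oakhollow Pharma AG.
Chain via Orion Media Ltd → Fairlane Ventures LLC (R3): 100% × 58% × 27% = 15.66% of Oakhollow Pharma AG.
Chain via Brightpath Mining NL → Talon Holdings Ltd (R3): 63% × 87% × 14% = 7.6734% of Oakhollow Pharma AG.
Aggregating (R1): 22.44% + 15.66% + 7.6734% = 45.7734%.

45.7734%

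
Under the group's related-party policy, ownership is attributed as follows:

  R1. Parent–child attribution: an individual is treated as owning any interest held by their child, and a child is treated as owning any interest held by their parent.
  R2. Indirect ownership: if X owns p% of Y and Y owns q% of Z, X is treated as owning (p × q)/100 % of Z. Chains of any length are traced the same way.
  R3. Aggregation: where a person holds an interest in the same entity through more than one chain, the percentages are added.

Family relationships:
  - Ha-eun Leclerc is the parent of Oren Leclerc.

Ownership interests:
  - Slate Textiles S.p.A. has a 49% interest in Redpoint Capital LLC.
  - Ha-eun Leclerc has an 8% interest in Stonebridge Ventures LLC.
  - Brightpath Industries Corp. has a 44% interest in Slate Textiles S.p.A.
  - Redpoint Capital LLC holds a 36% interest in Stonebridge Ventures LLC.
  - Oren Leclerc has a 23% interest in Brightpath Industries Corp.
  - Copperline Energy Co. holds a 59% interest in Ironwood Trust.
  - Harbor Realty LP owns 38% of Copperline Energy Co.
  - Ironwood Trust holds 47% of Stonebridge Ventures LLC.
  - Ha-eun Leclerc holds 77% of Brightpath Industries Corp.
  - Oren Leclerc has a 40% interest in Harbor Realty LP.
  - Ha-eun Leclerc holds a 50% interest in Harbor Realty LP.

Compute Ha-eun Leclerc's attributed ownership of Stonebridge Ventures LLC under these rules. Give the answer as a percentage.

By parent–child attribution (R1), Ha-eun Leclerc is treated as also owning Oren Leclerc's interest in Brightpath Industries Corp, giving 77% + 23% = 100%.
By parent–child attribution (R1), Ha-eun Leclerc is treated as also owning Oren Leclerc's interest in Harbor Realty LP, giving 50% + 40% = 90%.
Chain via Brightpath Industries Corp. → Slate Textiles S.p.A. → Redpoint Capital LLC (R2): 100% × 44% × 49% × 36% = 7.7616% of Stonebridge Ventures LLC.
Chain via Harbor Realty LP → Copperline Energy Co. → Ironwood Trust (R2): 90% × 38% × 59% × 47% = 9.48366% of Stonebridge Ventures LLC.
Direct interest in Stonebridge Ventures LLC: 8%.
Aggregating (R3): 7.7616% + 9.48366% + 8% = 25.24526%.

25.24526%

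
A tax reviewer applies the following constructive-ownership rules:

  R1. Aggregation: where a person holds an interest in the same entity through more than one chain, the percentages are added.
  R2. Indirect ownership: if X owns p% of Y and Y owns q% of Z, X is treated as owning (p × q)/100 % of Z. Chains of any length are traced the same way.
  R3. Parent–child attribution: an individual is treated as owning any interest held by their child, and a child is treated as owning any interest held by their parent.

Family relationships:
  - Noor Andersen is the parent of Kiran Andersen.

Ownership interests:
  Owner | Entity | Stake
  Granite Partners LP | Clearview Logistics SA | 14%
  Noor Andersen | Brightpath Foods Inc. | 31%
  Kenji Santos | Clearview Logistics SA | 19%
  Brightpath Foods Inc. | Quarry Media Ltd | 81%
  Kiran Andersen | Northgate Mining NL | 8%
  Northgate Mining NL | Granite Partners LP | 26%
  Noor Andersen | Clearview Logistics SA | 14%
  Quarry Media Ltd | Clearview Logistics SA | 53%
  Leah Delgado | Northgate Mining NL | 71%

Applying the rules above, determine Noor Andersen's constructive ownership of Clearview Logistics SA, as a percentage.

By parent–child attribution (R3), Noor Andersen is treated as owning Kiran Andersen's 8% interest in Northgate Mining NL.
Chain via Brightpath Foods Inc. → Quarry Media Ltd (R2): 31% × 81% × 53% = 13.3083% of Clearview Logistics SA.
Direct interest in Clearview Logistics SA: 14%.
Chain via Northgate Mining NL → Granite Partners LP (R2): 8% × 26% × 14% = 0.2912% of Clearview Logistics SA.
Aggregating (R1): 13.3083% + 14% + 0.2912% = 27.5995%.

27.5995%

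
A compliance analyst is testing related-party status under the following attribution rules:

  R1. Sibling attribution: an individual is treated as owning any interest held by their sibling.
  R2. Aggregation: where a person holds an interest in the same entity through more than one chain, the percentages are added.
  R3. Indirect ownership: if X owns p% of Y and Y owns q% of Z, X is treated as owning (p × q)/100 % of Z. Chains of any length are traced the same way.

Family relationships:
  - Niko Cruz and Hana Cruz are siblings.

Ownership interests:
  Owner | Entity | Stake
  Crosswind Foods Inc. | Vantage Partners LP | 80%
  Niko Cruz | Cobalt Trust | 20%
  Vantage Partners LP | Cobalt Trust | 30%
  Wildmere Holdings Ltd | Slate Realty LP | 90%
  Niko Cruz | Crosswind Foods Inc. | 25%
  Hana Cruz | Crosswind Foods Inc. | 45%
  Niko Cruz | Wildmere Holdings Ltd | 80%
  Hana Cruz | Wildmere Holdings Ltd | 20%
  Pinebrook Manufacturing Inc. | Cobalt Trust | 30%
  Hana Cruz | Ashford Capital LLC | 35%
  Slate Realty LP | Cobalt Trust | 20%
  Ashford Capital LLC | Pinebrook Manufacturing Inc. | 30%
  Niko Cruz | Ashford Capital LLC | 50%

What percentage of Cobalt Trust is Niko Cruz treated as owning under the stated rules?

62.45%

By sibling attribution (R1), Niko Cruz is treated as also owning Hana Cruz's interest in Ashford Capital LLC, giving 50% + 35% = 85%.
By sibling attribution (R1), Niko Cruz is treated as also owning Hana Cruz's interest in Wildmere Holdings Ltd, giving 80% + 20% = 100%.
By sibling attribution (R1), Niko Cruz is treated as also owning Hana Cruz's interest in Crosswind Foods Inc, giving 25% + 45% = 70%.
Chain via Ashford Capital LLC → Pinebrook Manufacturing Inc. (R3): 85% × 30% × 30% = 7.65% of Cobalt Trust.
Chain via Wildmere Holdings Ltd → Slate Realty LP (R3): 100% × 90% × 20% = 18% of Cobalt Trust.
Chain via Crosswind Foods Inc. → Vantage Partners LP (R3): 70% × 80% × 30% = 16.8% of Cobalt Trust.
Direct interest in Cobalt Trust: 20%.
Aggregating (R2): 7.65% + 18% + 16.8% + 20% = 62.45%.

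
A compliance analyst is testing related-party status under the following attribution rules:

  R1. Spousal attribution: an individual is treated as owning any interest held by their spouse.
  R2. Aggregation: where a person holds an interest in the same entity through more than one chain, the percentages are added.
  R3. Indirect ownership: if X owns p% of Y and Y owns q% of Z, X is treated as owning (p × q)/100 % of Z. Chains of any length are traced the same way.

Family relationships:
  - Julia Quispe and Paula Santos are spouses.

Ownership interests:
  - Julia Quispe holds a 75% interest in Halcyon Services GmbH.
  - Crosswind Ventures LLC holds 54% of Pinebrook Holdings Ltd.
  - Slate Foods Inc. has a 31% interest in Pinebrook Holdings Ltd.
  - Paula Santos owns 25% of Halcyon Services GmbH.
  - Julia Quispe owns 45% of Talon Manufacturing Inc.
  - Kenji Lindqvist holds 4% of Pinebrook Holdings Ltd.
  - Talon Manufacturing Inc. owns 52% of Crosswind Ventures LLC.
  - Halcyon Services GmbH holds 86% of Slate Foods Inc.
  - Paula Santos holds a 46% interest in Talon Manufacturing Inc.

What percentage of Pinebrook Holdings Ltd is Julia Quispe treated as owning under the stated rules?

By spousal attribution (R1), Julia Quispe is treated as also owning Paula Santos's interest in Halcyon Services GmbH, giving 75% + 25% = 100%.
By spousal attribution (R1), Julia Quispe is treated as also owning Paula Santos's interest in Talon Manufacturing Inc, giving 45% + 46% = 91%.
Chain via Halcyon Services GmbH → Slate Foods Inc. (R3): 100% × 86% × 31% = 26.66% of Pinebrook Holdings Ltd.
Chain via Talon Manufacturing Inc. → Crosswind Ventures LLC (R3): 91% × 52% × 54% = 25.5528% of Pinebrook Holdings Ltd.
Aggregating (R2): 26.66% + 25.5528% = 52.2128%.

52.2128%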